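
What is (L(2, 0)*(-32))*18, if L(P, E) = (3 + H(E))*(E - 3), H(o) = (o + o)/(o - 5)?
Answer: 5184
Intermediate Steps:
H(o) = 2*o/(-5 + o) (H(o) = (2*o)/(-5 + o) = 2*o/(-5 + o))
L(P, E) = (-3 + E)*(3 + 2*E/(-5 + E)) (L(P, E) = (3 + 2*E/(-5 + E))*(E - 3) = (3 + 2*E/(-5 + E))*(-3 + E) = (-3 + E)*(3 + 2*E/(-5 + E)))
(L(2, 0)*(-32))*18 = ((5*(9 + 0² - 6*0)/(-5 + 0))*(-32))*18 = ((5*(9 + 0 + 0)/(-5))*(-32))*18 = ((5*(-⅕)*9)*(-32))*18 = -9*(-32)*18 = 288*18 = 5184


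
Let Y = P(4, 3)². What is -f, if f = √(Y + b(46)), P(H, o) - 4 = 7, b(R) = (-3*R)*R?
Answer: -I*√6227 ≈ -78.911*I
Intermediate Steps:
b(R) = -3*R²
P(H, o) = 11 (P(H, o) = 4 + 7 = 11)
Y = 121 (Y = 11² = 121)
f = I*√6227 (f = √(121 - 3*46²) = √(121 - 3*2116) = √(121 - 6348) = √(-6227) = I*√6227 ≈ 78.911*I)
-f = -I*√6227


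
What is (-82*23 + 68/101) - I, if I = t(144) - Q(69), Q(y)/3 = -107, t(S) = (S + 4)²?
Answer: -2435143/101 ≈ -24110.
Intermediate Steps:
t(S) = (4 + S)²
Q(y) = -321 (Q(y) = 3*(-107) = -321)
I = 22225 (I = (4 + 144)² - 1*(-321) = 148² + 321 = 21904 + 321 = 22225)
(-82*23 + 68/101) - I = (-82*23 + 68/101) - 1*22225 = (-1886 + 68*(1/101)) - 22225 = (-1886 + 68/101) - 22225 = -190418/101 - 22225 = -2435143/101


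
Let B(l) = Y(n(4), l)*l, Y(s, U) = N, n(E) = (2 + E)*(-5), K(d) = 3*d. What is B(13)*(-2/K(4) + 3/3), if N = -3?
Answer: -65/2 ≈ -32.500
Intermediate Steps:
n(E) = -10 - 5*E
Y(s, U) = -3
B(l) = -3*l
B(13)*(-2/K(4) + 3/3) = (-3*13)*(-2/(3*4) + 3/3) = -39*(-2/12 + 3*(1/3)) = -39*(-2*1/12 + 1) = -39*(-1/6 + 1) = -39*5/6 = -65/2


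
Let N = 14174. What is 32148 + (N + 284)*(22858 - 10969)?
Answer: 171923310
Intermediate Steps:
32148 + (N + 284)*(22858 - 10969) = 32148 + (14174 + 284)*(22858 - 10969) = 32148 + 14458*11889 = 32148 + 171891162 = 171923310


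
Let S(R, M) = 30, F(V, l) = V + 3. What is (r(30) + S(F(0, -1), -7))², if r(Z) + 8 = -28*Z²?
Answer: 633931684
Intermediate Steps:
r(Z) = -8 - 28*Z²
F(V, l) = 3 + V
(r(30) + S(F(0, -1), -7))² = ((-8 - 28*30²) + 30)² = ((-8 - 28*900) + 30)² = ((-8 - 25200) + 30)² = (-25208 + 30)² = (-25178)² = 633931684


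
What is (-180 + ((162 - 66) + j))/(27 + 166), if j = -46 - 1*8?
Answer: -138/193 ≈ -0.71503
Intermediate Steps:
j = -54 (j = -46 - 8 = -54)
(-180 + ((162 - 66) + j))/(27 + 166) = (-180 + ((162 - 66) - 54))/(27 + 166) = (-180 + (96 - 54))/193 = (-180 + 42)*(1/193) = -138*1/193 = -138/193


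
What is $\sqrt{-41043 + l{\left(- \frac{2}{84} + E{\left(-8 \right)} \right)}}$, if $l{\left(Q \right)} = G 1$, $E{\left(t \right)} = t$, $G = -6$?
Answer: $3 i \sqrt{4561} \approx 202.61 i$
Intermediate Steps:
$l{\left(Q \right)} = -6$ ($l{\left(Q \right)} = \left(-6\right) 1 = -6$)
$\sqrt{-41043 + l{\left(- \frac{2}{84} + E{\left(-8 \right)} \right)}} = \sqrt{-41043 - 6} = \sqrt{-41049} = 3 i \sqrt{4561}$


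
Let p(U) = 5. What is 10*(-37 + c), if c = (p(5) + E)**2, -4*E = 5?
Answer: -1835/8 ≈ -229.38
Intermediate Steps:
E = -5/4 (E = -1/4*5 = -5/4 ≈ -1.2500)
c = 225/16 (c = (5 - 5/4)**2 = (15/4)**2 = 225/16 ≈ 14.063)
10*(-37 + c) = 10*(-37 + 225/16) = 10*(-367/16) = -1835/8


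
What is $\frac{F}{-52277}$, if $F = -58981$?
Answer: $\frac{58981}{52277} \approx 1.1282$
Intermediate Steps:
$\frac{F}{-52277} = - \frac{58981}{-52277} = \left(-58981\right) \left(- \frac{1}{52277}\right) = \frac{58981}{52277}$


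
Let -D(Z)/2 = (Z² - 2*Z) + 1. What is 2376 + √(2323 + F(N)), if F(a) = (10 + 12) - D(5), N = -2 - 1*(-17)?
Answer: 2376 + √2377 ≈ 2424.8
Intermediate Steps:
N = 15 (N = -2 + 17 = 15)
D(Z) = -2 - 2*Z² + 4*Z (D(Z) = -2*((Z² - 2*Z) + 1) = -2*(1 + Z² - 2*Z) = -2 - 2*Z² + 4*Z)
F(a) = 54 (F(a) = (10 + 12) - (-2 - 2*5² + 4*5) = 22 - (-2 - 2*25 + 20) = 22 - (-2 - 50 + 20) = 22 - 1*(-32) = 22 + 32 = 54)
2376 + √(2323 + F(N)) = 2376 + √(2323 + 54) = 2376 + √2377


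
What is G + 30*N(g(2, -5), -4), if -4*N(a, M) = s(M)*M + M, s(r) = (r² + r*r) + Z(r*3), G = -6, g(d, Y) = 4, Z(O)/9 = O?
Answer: -2256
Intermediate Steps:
Z(O) = 9*O
s(r) = 2*r² + 27*r (s(r) = (r² + r*r) + 9*(r*3) = (r² + r²) + 9*(3*r) = 2*r² + 27*r)
N(a, M) = -M/4 - M²*(27 + 2*M)/4 (N(a, M) = -((M*(27 + 2*M))*M + M)/4 = -(M²*(27 + 2*M) + M)/4 = -(M + M²*(27 + 2*M))/4 = -M/4 - M²*(27 + 2*M)/4)
G + 30*N(g(2, -5), -4) = -6 + 30*(-¼*(-4)*(1 + 2*(-4)² + 27*(-4))) = -6 + 30*(-¼*(-4)*(1 + 2*16 - 108)) = -6 + 30*(-¼*(-4)*(1 + 32 - 108)) = -6 + 30*(-¼*(-4)*(-75)) = -6 + 30*(-75) = -6 - 2250 = -2256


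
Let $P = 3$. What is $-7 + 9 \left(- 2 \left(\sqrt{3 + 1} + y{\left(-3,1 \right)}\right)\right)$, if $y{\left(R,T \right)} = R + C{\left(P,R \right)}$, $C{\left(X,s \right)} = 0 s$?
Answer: $11$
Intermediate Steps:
$C{\left(X,s \right)} = 0$
$y{\left(R,T \right)} = R$ ($y{\left(R,T \right)} = R + 0 = R$)
$-7 + 9 \left(- 2 \left(\sqrt{3 + 1} + y{\left(-3,1 \right)}\right)\right) = -7 + 9 \left(- 2 \left(\sqrt{3 + 1} - 3\right)\right) = -7 + 9 \left(- 2 \left(\sqrt{4} - 3\right)\right) = -7 + 9 \left(- 2 \left(2 - 3\right)\right) = -7 + 9 \left(\left(-2\right) \left(-1\right)\right) = -7 + 9 \cdot 2 = -7 + 18 = 11$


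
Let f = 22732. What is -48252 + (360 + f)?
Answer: -25160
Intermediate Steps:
-48252 + (360 + f) = -48252 + (360 + 22732) = -48252 + 23092 = -25160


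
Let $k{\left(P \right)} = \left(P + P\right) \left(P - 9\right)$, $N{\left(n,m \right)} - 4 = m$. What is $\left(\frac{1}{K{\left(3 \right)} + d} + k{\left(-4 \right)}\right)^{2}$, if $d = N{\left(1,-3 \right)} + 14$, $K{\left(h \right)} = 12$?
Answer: $\frac{7890481}{729} \approx 10824.0$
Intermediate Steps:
$N{\left(n,m \right)} = 4 + m$
$k{\left(P \right)} = 2 P \left(-9 + P\right)$
$d = 15$ ($d = \left(4 - 3\right) + 14 = 1 + 14 = 15$)
$\left(\frac{1}{K{\left(3 \right)} + d} + k{\left(-4 \right)}\right)^{2} = \left(\frac{1}{12 + 15} + 2 \left(-4\right) \left(-9 - 4\right)\right)^{2} = \left(\frac{1}{27} + 2 \left(-4\right) \left(-13\right)\right)^{2} = \left(\frac{1}{27} + 104\right)^{2} = \left(\frac{2809}{27}\right)^{2} = \frac{7890481}{729}$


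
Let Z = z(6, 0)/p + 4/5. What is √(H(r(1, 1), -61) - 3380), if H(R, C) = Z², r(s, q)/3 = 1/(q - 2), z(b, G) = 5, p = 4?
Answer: I*√1350319/20 ≈ 58.102*I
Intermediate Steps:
Z = 41/20 (Z = 5/4 + 4/5 = 5*(¼) + 4*(⅕) = 5/4 + ⅘ = 41/20 ≈ 2.0500)
r(s, q) = 3/(-2 + q) (r(s, q) = 3/(q - 2) = 3/(-2 + q))
H(R, C) = 1681/400 (H(R, C) = (41/20)² = 1681/400)
√(H(r(1, 1), -61) - 3380) = √(1681/400 - 3380) = √(-1350319/400) = I*√1350319/20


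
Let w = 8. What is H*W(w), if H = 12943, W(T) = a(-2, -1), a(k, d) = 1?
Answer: 12943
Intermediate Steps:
W(T) = 1
H*W(w) = 12943*1 = 12943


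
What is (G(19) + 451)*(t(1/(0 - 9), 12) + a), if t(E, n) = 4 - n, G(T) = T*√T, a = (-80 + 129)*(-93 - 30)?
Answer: -2721785 - 114665*√19 ≈ -3.2216e+6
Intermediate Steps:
a = -6027 (a = 49*(-123) = -6027)
G(T) = T^(3/2)
(G(19) + 451)*(t(1/(0 - 9), 12) + a) = (19^(3/2) + 451)*((4 - 1*12) - 6027) = (19*√19 + 451)*((4 - 12) - 6027) = (451 + 19*√19)*(-8 - 6027) = (451 + 19*√19)*(-6035) = -2721785 - 114665*√19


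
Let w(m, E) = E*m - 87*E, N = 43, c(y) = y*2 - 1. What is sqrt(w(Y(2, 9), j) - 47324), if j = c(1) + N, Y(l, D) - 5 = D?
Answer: 2*I*sqrt(12634) ≈ 224.8*I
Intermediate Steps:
c(y) = -1 + 2*y (c(y) = 2*y - 1 = -1 + 2*y)
Y(l, D) = 5 + D
j = 44 (j = (-1 + 2*1) + 43 = (-1 + 2) + 43 = 1 + 43 = 44)
w(m, E) = -87*E + E*m
sqrt(w(Y(2, 9), j) - 47324) = sqrt(44*(-87 + (5 + 9)) - 47324) = sqrt(44*(-87 + 14) - 47324) = sqrt(44*(-73) - 47324) = sqrt(-3212 - 47324) = sqrt(-50536) = 2*I*sqrt(12634)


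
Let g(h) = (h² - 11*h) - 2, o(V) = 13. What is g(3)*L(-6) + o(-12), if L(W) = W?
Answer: 169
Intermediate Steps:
g(h) = -2 + h² - 11*h
g(3)*L(-6) + o(-12) = (-2 + 3² - 11*3)*(-6) + 13 = (-2 + 9 - 33)*(-6) + 13 = -26*(-6) + 13 = 156 + 13 = 169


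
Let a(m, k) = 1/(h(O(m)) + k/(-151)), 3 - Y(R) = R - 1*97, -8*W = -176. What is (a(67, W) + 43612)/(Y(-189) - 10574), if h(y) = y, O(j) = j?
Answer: -440263291/103827075 ≈ -4.2403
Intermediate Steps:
W = 22 (W = -⅛*(-176) = 22)
Y(R) = 100 - R (Y(R) = 3 - (R - 1*97) = 3 - (R - 97) = 3 - (-97 + R) = 3 + (97 - R) = 100 - R)
a(m, k) = 1/(m - k/151) (a(m, k) = 1/(m + k/(-151)) = 1/(m + k*(-1/151)) = 1/(m - k/151))
(a(67, W) + 43612)/(Y(-189) - 10574) = (-151/(22 - 151*67) + 43612)/((100 - 1*(-189)) - 10574) = (-151/(22 - 10117) + 43612)/((100 + 189) - 10574) = (-151/(-10095) + 43612)/(289 - 10574) = (-151*(-1/10095) + 43612)/(-10285) = (151/10095 + 43612)*(-1/10285) = (440263291/10095)*(-1/10285) = -440263291/103827075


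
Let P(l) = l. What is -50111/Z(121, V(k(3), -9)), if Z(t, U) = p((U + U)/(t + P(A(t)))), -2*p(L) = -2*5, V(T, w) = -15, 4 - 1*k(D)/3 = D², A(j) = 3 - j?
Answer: -50111/5 ≈ -10022.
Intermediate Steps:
k(D) = 12 - 3*D²
p(L) = 5 (p(L) = -(-1)*5 = -½*(-10) = 5)
Z(t, U) = 5
-50111/Z(121, V(k(3), -9)) = -50111/5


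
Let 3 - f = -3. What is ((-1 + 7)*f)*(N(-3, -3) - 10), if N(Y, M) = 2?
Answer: -288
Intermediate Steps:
f = 6 (f = 3 - 1*(-3) = 3 + 3 = 6)
((-1 + 7)*f)*(N(-3, -3) - 10) = ((-1 + 7)*6)*(2 - 10) = (6*6)*(-8) = 36*(-8) = -288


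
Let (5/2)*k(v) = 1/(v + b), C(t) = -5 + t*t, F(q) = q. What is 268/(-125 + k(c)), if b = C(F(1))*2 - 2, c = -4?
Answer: -2345/1094 ≈ -2.1435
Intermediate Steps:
C(t) = -5 + t²
b = -10 (b = (-5 + 1²)*2 - 2 = (-5 + 1)*2 - 2 = -4*2 - 2 = -8 - 2 = -10)
k(v) = 2/(5*(-10 + v)) (k(v) = 2/(5*(v - 10)) = 2/(5*(-10 + v)))
268/(-125 + k(c)) = 268/(-125 + 2/(5*(-10 - 4))) = 268/(-125 + (⅖)/(-14)) = 268/(-125 + (⅖)*(-1/14)) = 268/(-125 - 1/35) = 268/(-4376/35) = 268*(-35/4376) = -2345/1094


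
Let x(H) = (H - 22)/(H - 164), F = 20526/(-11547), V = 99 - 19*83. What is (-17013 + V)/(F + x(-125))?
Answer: 20568667251/1411535 ≈ 14572.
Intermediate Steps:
V = -1478 (V = 99 - 1577 = -1478)
F = -6842/3849 (F = 20526*(-1/11547) = -6842/3849 ≈ -1.7776)
x(H) = (-22 + H)/(-164 + H)
(-17013 + V)/(F + x(-125)) = (-17013 - 1478)/(-6842/3849 + (-22 - 125)/(-164 - 125)) = -18491/(-6842/3849 - 147/(-289)) = -18491/(-6842/3849 - 1/289*(-147)) = -18491/(-6842/3849 + 147/289) = -18491/(-1411535/1112361) = -18491*(-1112361/1411535) = 20568667251/1411535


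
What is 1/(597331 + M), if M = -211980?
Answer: 1/385351 ≈ 2.5950e-6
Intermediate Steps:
1/(597331 + M) = 1/(597331 - 211980) = 1/385351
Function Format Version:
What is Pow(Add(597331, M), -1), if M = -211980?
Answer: Rational(1, 385351) ≈ 2.5950e-6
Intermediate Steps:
Pow(Add(597331, M), -1) = Pow(Add(597331, -211980), -1) = Pow(385351, -1) = Rational(1, 385351)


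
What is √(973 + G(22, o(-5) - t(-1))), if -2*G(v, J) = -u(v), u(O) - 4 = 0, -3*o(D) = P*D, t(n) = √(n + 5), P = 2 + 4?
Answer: 5*√39 ≈ 31.225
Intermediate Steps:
P = 6
t(n) = √(5 + n)
o(D) = -2*D
u(O) = 4 (u(O) = 4 + 0 = 4)
G(v, J) = 2 (G(v, J) = -(-1)*4/2 = -½*(-4) = 2)
√(973 + G(22, o(-5) - t(-1))) = √(973 + 2) = √975 = 5*√39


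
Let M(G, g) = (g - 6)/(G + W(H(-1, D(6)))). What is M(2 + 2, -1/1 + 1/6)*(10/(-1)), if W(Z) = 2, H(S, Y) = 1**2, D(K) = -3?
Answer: 205/18 ≈ 11.389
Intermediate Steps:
H(S, Y) = 1
M(G, g) = (-6 + g)/(2 + G) (M(G, g) = (g - 6)/(G + 2) = (-6 + g)/(2 + G))
M(2 + 2, -1/1 + 1/6)*(10/(-1)) = ((-6 + (-1/1 + 1/6))/(2 + (2 + 2)))*(10/(-1)) = ((-6 + (-1*1 + 1*(1/6)))/(2 + 4))*(10*(-1)) = ((-6 + (-1 + 1/6))/6)*(-10) = ((-6 - 5/6)/6)*(-10) = ((1/6)*(-41/6))*(-10) = -41/36*(-10) = 205/18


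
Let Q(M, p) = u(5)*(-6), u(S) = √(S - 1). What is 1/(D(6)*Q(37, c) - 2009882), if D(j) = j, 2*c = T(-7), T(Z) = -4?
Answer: -1/2009954 ≈ -4.9752e-7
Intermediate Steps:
c = -2 (c = (½)*(-4) = -2)
u(S) = √(-1 + S)
Q(M, p) = -12 (Q(M, p) = √(-1 + 5)*(-6) = √4*(-6) = 2*(-6) = -12)
1/(D(6)*Q(37, c) - 2009882) = 1/(6*(-12) - 2009882) = 1/(-72 - 2009882) = 1/(-2009954) = -1/2009954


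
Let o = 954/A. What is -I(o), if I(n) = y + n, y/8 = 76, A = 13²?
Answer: -103706/169 ≈ -613.64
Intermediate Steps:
A = 169
o = 954/169 ≈ 5.6450
y = 608 (y = 8*76 = 608)
I(n) = 608 + n
-I(o) = -(608 + 954/169) = -1*103706/169 = -103706/169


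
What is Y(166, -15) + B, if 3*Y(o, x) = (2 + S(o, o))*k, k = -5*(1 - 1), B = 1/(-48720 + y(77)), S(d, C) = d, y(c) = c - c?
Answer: -1/48720 ≈ -2.0525e-5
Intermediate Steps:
y(c) = 0
B = -1/48720 (B = 1/(-48720 + 0) = 1/(-48720) = -1/48720 ≈ -2.0525e-5)
k = 0 (k = -5*0 = 0)
Y(o, x) = 0 (Y(o, x) = ((2 + o)*0)/3 = (⅓)*0 = 0)
Y(166, -15) + B = 0 - 1/48720 = -1/48720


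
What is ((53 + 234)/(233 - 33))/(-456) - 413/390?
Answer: -1259251/1185600 ≈ -1.0621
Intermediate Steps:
((53 + 234)/(233 - 33))/(-456) - 413/390 = (287/200)*(-1/456) - 413*1/390 = (287*(1/200))*(-1/456) - 413/390 = (287/200)*(-1/456) - 413/390 = -287/91200 - 413/390 = -1259251/1185600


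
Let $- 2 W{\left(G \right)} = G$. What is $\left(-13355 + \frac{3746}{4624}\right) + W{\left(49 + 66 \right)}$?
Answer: $- \frac{31007827}{2312} \approx -13412.0$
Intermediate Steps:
$W{\left(G \right)} = - \frac{G}{2}$
$\left(-13355 + \frac{3746}{4624}\right) + W{\left(49 + 66 \right)} = \left(-13355 + \frac{3746}{4624}\right) - \frac{49 + 66}{2} = \left(-13355 + 3746 \cdot \frac{1}{4624}\right) - \frac{115}{2} = \left(-13355 + \frac{1873}{2312}\right) - \frac{115}{2} = - \frac{30874887}{2312} - \frac{115}{2} = - \frac{31007827}{2312}$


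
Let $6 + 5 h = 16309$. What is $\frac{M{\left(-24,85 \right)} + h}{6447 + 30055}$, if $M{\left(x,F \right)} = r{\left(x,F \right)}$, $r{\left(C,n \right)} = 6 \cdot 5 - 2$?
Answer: $\frac{16443}{182510} \approx 0.090094$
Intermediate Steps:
$h = \frac{16303}{5}$ ($h = - \frac{6}{5} + \frac{1}{5} \cdot 16309 = - \frac{6}{5} + \frac{16309}{5} = \frac{16303}{5} \approx 3260.6$)
$r{\left(C,n \right)} = 28$ ($r{\left(C,n \right)} = 30 - 2 = 28$)
$M{\left(x,F \right)} = 28$
$\frac{M{\left(-24,85 \right)} + h}{6447 + 30055} = \frac{28 + \frac{16303}{5}}{6447 + 30055} = \frac{16443}{5 \cdot 36502} = \frac{16443}{5} \cdot \frac{1}{36502} = \frac{16443}{182510}$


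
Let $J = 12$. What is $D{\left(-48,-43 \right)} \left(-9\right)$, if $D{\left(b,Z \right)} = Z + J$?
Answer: $279$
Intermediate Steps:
$D{\left(b,Z \right)} = 12 + Z$ ($D{\left(b,Z \right)} = Z + 12 = 12 + Z$)
$D{\left(-48,-43 \right)} \left(-9\right) = \left(12 - 43\right) \left(-9\right) = \left(-31\right) \left(-9\right) = 279$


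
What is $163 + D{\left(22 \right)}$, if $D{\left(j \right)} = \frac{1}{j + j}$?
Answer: $\frac{7173}{44} \approx 163.02$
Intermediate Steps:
$D{\left(j \right)} = \frac{1}{2 j}$
$163 + D{\left(22 \right)} = 163 + \frac{1}{2 \cdot 22} = 163 + \frac{1}{2} \cdot \frac{1}{22} = 163 + \frac{1}{44} = \frac{7173}{44}$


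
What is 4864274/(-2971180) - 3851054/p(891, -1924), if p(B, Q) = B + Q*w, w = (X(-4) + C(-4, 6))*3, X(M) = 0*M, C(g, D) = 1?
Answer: 5709216051163/7251164790 ≈ 787.35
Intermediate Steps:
X(M) = 0
w = 3 (w = (0 + 1)*3 = 1*3 = 3)
p(B, Q) = B + 3*Q (p(B, Q) = B + Q*3 = B + 3*Q)
4864274/(-2971180) - 3851054/p(891, -1924) = 4864274/(-2971180) - 3851054/(891 + 3*(-1924)) = 4864274*(-1/2971180) - 3851054/(891 - 5772) = -2432137/1485590 - 3851054/(-4881) = -2432137/1485590 - 3851054*(-1/4881) = -2432137/1485590 + 3851054/4881 = 5709216051163/7251164790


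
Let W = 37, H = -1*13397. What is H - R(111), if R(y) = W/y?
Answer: -40192/3 ≈ -13397.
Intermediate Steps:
H = -13397
R(y) = 37/y
H - R(111) = -13397 - 37/111 = -13397 - 1*1/3 = -13397 - 1/3 = -40192/3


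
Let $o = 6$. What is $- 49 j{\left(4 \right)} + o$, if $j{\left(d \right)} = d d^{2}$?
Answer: $-3130$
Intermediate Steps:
$j{\left(d \right)} = d^{3}$
$- 49 j{\left(4 \right)} + o = - 49 \cdot 4^{3} + 6 = \left(-49\right) 64 + 6 = -3136 + 6 = -3130$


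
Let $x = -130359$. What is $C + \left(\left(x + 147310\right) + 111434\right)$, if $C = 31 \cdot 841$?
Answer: $154456$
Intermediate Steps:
$C = 26071$
$C + \left(\left(x + 147310\right) + 111434\right) = 26071 + \left(\left(-130359 + 147310\right) + 111434\right) = 26071 + \left(16951 + 111434\right) = 26071 + 128385 = 154456$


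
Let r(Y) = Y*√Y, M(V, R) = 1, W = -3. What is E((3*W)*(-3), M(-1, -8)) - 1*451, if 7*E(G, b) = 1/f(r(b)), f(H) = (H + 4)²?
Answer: -78924/175 ≈ -450.99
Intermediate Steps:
r(Y) = Y^(3/2)
f(H) = (4 + H)²
E(G, b) = 1/(7*(4 + b^(3/2))²) (E(G, b) = 1/(7*((4 + b^(3/2))²)) = 1/(7*(4 + b^(3/2))²))
E((3*W)*(-3), M(-1, -8)) - 1*451 = 1/(7*(4 + 1^(3/2))²) - 1*451 = 1/(7*(4 + 1)²) - 451 = (⅐)/5² - 451 = (⅐)*(1/25) - 451 = 1/175 - 451 = -78924/175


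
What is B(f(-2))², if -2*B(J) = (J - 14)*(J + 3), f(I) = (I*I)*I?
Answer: 3025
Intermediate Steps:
f(I) = I³ (f(I) = I²*I = I³)
B(J) = -(-14 + J)*(3 + J)/2 (B(J) = -(J - 14)*(J + 3)/2 = -(-14 + J)*(3 + J)/2)
B(f(-2))² = (21 - ((-2)³)²/2 + (11/2)*(-2)³)² = (21 - ½*(-8)² + (11/2)*(-8))² = (21 - ½*64 - 44)² = (21 - 32 - 44)² = (-55)² = 3025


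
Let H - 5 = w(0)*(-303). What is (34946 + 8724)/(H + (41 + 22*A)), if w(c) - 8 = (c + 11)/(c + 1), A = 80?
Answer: -43670/3951 ≈ -11.053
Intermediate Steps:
w(c) = 8 + (11 + c)/(1 + c) (w(c) = 8 + (c + 11)/(c + 1) = 8 + (11 + c)/(1 + c))
H = -5752 (H = 5 + ((19 + 9*0)/(1 + 0))*(-303) = 5 + ((19 + 0)/1)*(-303) = 5 + (1*19)*(-303) = 5 + 19*(-303) = 5 - 5757 = -5752)
(34946 + 8724)/(H + (41 + 22*A)) = (34946 + 8724)/(-5752 + (41 + 22*80)) = 43670/(-5752 + (41 + 1760)) = 43670/(-5752 + 1801) = 43670/(-3951) = 43670*(-1/3951) = -43670/3951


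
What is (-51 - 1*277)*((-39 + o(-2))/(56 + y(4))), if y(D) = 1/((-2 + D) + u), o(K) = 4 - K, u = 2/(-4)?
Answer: 16236/85 ≈ 191.01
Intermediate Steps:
u = -1/2 (u = 2*(-1/4) = -1/2 ≈ -0.50000)
y(D) = 1/(-5/2 + D) (y(D) = 1/((-2 + D) - 1/2) = 1/(-5/2 + D))
(-51 - 1*277)*((-39 + o(-2))/(56 + y(4))) = (-51 - 1*277)*((-39 + (4 - 1*(-2)))/(56 + 2/(-5 + 2*4))) = (-51 - 277)*((-39 + (4 + 2))/(56 + 2/(-5 + 8))) = -328*(-39 + 6)/(56 + 2/3) = -(-10824)/(56 + 2*(1/3)) = -(-10824)/(56 + 2/3) = -(-10824)/170/3 = -(-10824)*3/170 = -328*(-99/170) = 16236/85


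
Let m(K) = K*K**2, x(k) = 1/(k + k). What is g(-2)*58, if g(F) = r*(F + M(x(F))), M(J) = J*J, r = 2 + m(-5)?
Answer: 110577/8 ≈ 13822.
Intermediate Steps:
x(k) = 1/(2*k)
m(K) = K**3
r = -123 (r = 2 + (-5)**3 = 2 - 125 = -123)
M(J) = J**2
g(F) = -123*F - 123/(4*F**2) (g(F) = -123*(F + (1/(2*F))**2) = -123*(F + 1/(4*F**2)) = -123*F - 123/(4*F**2))
g(-2)*58 = (-123*(-2) - 123/4/(-2)**2)*58 = (246 - 123/4*1/4)*58 = (246 - 123/16)*58 = (3813/16)*58 = 110577/8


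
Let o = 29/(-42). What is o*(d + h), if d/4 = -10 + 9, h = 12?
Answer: -116/21 ≈ -5.5238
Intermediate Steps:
o = -29/42 (o = 29*(-1/42) = -29/42 ≈ -0.69048)
d = -4 (d = 4*(-10 + 9) = 4*(-1) = -4)
o*(d + h) = -29*(-4 + 12)/42 = -29/42*8 = -116/21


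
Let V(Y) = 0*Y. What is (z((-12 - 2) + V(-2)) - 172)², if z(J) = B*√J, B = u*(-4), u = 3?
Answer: 27568 + 4128*I*√14 ≈ 27568.0 + 15446.0*I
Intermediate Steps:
V(Y) = 0
B = -12 (B = 3*(-4) = -12)
z(J) = -12*√J
(z((-12 - 2) + V(-2)) - 172)² = (-12*√((-12 - 2) + 0) - 172)² = (-12*√(-14 + 0) - 172)² = (-12*I*√14 - 172)² = (-172 - 12*I*√14)²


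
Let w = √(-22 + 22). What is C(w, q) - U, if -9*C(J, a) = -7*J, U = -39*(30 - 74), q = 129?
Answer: -1716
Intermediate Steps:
U = 1716 (U = -39*(-44) = 1716)
w = 0 (w = √0 = 0)
C(J, a) = 7*J/9 (C(J, a) = -(-7)*J/9 = 7*J/9)
C(w, q) - U = (7/9)*0 - 1*1716 = 0 - 1716 = -1716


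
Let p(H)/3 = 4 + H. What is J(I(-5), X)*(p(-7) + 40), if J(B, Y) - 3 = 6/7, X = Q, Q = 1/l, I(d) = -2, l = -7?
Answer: 837/7 ≈ 119.57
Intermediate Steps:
Q = -1/7 (Q = 1/(-7) = -1/7 ≈ -0.14286)
X = -1/7 ≈ -0.14286
J(B, Y) = 27/7 (J(B, Y) = 3 + 6/7 = 27/7)
p(H) = 12 + 3*H (p(H) = 3*(4 + H) = 12 + 3*H)
J(I(-5), X)*(p(-7) + 40) = 27*((12 + 3*(-7)) + 40)/7 = 27*((12 - 21) + 40)/7 = 27*(-9 + 40)/7 = (27/7)*31 = 837/7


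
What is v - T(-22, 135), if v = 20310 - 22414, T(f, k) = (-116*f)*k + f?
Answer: -346602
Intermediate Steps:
T(f, k) = f - 116*f*k (T(f, k) = -116*f*k + f = f - 116*f*k)
v = -2104
v - T(-22, 135) = -2104 - (-22)*(1 - 116*135) = -2104 - (-22)*(1 - 15660) = -2104 - (-22)*(-15659) = -2104 - 1*344498 = -2104 - 344498 = -346602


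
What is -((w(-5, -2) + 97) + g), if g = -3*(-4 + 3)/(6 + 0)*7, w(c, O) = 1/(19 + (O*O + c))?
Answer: -905/9 ≈ -100.56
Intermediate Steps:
w(c, O) = 1/(19 + c + O²) (w(c, O) = 1/(19 + (O² + c)) = 1/(19 + (c + O²)) = 1/(19 + c + O²))
g = 7/2 (g = -(-3)/6*7 = -3*(-⅙)*7 = (½)*7 = 7/2 ≈ 3.5000)
-((w(-5, -2) + 97) + g) = -((1/(19 - 5 + (-2)²) + 97) + 7/2) = -((1/(19 - 5 + 4) + 97) + 7/2) = -((1/18 + 97) + 7/2) = -(1747/18 + 7/2) = -1*905/9 = -905/9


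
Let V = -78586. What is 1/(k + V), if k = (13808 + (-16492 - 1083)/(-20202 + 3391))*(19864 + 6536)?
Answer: 16811/6127276873954 ≈ 2.7436e-9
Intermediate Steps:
k = 6128597983200/16811 (k = (13808 - 17575/(-16811))*26400 = (13808 - 17575*(-1/16811))*26400 = (13808 + 17575/16811)*26400 = (232143863/16811)*26400 = 6128597983200/16811 ≈ 3.6456e+8)
1/(k + V) = 1/(6128597983200/16811 - 78586) = 1/(6127276873954/16811) = 16811/6127276873954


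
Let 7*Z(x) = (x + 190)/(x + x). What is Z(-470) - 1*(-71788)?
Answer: 3374038/47 ≈ 71788.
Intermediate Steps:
Z(x) = (190 + x)/(14*x) (Z(x) = ((x + 190)/(x + x))/7 = ((190 + x)/((2*x)))/7 = ((190 + x)*(1/(2*x)))/7 = ((190 + x)/(2*x))/7 = (190 + x)/(14*x))
Z(-470) - 1*(-71788) = (1/14)*(190 - 470)/(-470) - 1*(-71788) = (1/14)*(-1/470)*(-280) + 71788 = 2/47 + 71788 = 3374038/47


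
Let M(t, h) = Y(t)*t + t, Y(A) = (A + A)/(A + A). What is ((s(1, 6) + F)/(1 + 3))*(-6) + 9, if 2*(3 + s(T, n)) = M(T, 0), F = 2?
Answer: 9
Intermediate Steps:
Y(A) = 1 (Y(A) = (2*A)/((2*A)) = (2*A)*(1/(2*A)) = 1)
M(t, h) = 2*t (M(t, h) = 1*t + t = t + t = 2*t)
s(T, n) = -3 + T (s(T, n) = -3 + (2*T)/2 = -3 + T)
((s(1, 6) + F)/(1 + 3))*(-6) + 9 = (((-3 + 1) + 2)/(1 + 3))*(-6) + 9 = ((-2 + 2)/4)*(-6) + 9 = (0*(1/4))*(-6) + 9 = 0*(-6) + 9 = 0 + 9 = 9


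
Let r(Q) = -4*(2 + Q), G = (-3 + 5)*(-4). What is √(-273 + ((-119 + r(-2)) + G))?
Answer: 20*I ≈ 20.0*I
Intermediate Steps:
G = -8 (G = 2*(-4) = -8)
r(Q) = -8 - 4*Q
√(-273 + ((-119 + r(-2)) + G)) = √(-273 + ((-119 + (-8 - 4*(-2))) - 8)) = √(-273 + ((-119 + (-8 + 8)) - 8)) = √(-273 + ((-119 + 0) - 8)) = √(-273 + (-119 - 8)) = √(-273 - 127) = √(-400) = 20*I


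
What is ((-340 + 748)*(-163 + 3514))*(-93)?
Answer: -127150344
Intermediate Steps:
((-340 + 748)*(-163 + 3514))*(-93) = (408*3351)*(-93) = 1367208*(-93) = -127150344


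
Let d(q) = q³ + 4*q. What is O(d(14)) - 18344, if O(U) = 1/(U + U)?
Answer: -102726399/5600 ≈ -18344.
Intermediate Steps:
O(U) = 1/(2*U)
O(d(14)) - 18344 = 1/(2*((14*(4 + 14²)))) - 18344 = 1/(2*((14*(4 + 196)))) - 18344 = 1/(2*((14*200))) - 18344 = (½)/2800 - 18344 = (½)*(1/2800) - 18344 = 1/5600 - 18344 = -102726399/5600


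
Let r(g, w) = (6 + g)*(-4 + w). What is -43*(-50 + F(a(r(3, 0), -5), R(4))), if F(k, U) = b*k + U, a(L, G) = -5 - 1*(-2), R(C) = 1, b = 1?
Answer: 2236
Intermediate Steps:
r(g, w) = (-4 + w)*(6 + g)
a(L, G) = -3 (a(L, G) = -5 + 2 = -3)
F(k, U) = U + k (F(k, U) = 1*k + U = k + U = U + k)
-43*(-50 + F(a(r(3, 0), -5), R(4))) = -43*(-50 + (1 - 3)) = -43*(-50 - 2) = -43*(-52) = 2236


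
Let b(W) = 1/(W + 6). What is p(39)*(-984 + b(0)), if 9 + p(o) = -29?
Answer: 112157/3 ≈ 37386.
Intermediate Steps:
p(o) = -38 (p(o) = -9 - 29 = -38)
b(W) = 1/(6 + W)
p(39)*(-984 + b(0)) = -38*(-984 + 1/(6 + 0)) = -38*(-984 + 1/6) = -38*(-984 + ⅙) = -38*(-5903/6) = 112157/3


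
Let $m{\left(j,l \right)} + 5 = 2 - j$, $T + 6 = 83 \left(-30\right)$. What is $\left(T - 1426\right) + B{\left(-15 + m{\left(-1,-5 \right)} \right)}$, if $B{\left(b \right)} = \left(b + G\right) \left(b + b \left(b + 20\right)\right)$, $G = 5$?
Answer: $-3106$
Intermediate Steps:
$T = -2496$ ($T = -6 + 83 \left(-30\right) = -6 - 2490 = -2496$)
$m{\left(j,l \right)} = -3 - j$ ($m{\left(j,l \right)} = -5 - \left(-2 + j\right) = -3 - j$)
$B{\left(b \right)} = \left(5 + b\right) \left(b + b \left(20 + b\right)\right)$ ($B{\left(b \right)} = \left(b + 5\right) \left(b + b \left(b + 20\right)\right) = \left(5 + b\right) \left(b + b \left(20 + b\right)\right)$)
$\left(T - 1426\right) + B{\left(-15 + m{\left(-1,-5 \right)} \right)} = \left(-2496 - 1426\right) + \left(-15 - 2\right) \left(105 + \left(-15 - 2\right)^{2} + 26 \left(-15 - 2\right)\right) = -3922 + \left(-15 + \left(-3 + 1\right)\right) \left(105 + \left(-15 + \left(-3 + 1\right)\right)^{2} + 26 \left(-15 + \left(-3 + 1\right)\right)\right) = -3922 + \left(-15 - 2\right) \left(105 + \left(-15 - 2\right)^{2} + 26 \left(-15 - 2\right)\right) = -3922 - 17 \left(105 + \left(-17\right)^{2} + 26 \left(-17\right)\right) = -3922 - 17 \left(105 + 289 - 442\right) = -3922 - -816 = -3922 + 816 = -3106$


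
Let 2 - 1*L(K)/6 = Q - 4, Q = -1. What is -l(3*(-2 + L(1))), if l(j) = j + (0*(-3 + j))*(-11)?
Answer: -120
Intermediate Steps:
L(K) = 42 (L(K) = 12 - 6*(-1 - 4) = 12 - 6*(-5) = 12 + 30 = 42)
l(j) = j (l(j) = j + 0*(-11) = j + 0 = j)
-l(3*(-2 + L(1))) = -3*(-2 + 42) = -3*40 = -1*120 = -120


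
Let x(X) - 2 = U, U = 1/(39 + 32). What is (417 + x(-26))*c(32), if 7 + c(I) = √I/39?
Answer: -208250/71 + 119000*√2/2769 ≈ -2872.3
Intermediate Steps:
U = 1/71 ≈ 0.014085
c(I) = -7 + √I/39
x(X) = 143/71 (x(X) = 2 + 1/71 = 143/71)
(417 + x(-26))*c(32) = (417 + 143/71)*(-7 + √32/39) = 29750*(-7 + (4*√2)/39)/71 = 29750*(-7 + 4*√2/39)/71 = -208250/71 + 119000*√2/2769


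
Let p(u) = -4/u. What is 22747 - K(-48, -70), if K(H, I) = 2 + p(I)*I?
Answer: 22749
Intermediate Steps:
K(H, I) = -2 (K(H, I) = 2 + (-4/I)*I = 2 - 4 = -2)
22747 - K(-48, -70) = 22747 - 1*(-2) = 22747 + 2 = 22749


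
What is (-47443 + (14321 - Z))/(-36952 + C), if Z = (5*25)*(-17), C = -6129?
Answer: 30997/43081 ≈ 0.71951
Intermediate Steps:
Z = -2125 (Z = 125*(-17) = -2125)
(-47443 + (14321 - Z))/(-36952 + C) = (-47443 + (14321 - 1*(-2125)))/(-36952 - 6129) = (-47443 + (14321 + 2125))/(-43081) = (-47443 + 16446)*(-1/43081) = -30997*(-1/43081) = 30997/43081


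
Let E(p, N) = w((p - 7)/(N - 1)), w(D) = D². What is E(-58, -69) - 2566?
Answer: -502767/196 ≈ -2565.1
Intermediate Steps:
E(p, N) = (-7 + p)²/(-1 + N)² (E(p, N) = ((p - 7)/(N - 1))² = ((-7 + p)/(-1 + N))² = (-7 + p)²/(-1 + N)²)
E(-58, -69) - 2566 = (-7 - 58)²/(-1 - 69)² - 2566 = (-65)²/(-70)² - 2566 = (1/4900)*4225 - 2566 = 169/196 - 2566 = -502767/196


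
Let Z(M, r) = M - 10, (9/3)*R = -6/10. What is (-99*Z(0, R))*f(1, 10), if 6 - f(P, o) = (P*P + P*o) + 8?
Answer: -12870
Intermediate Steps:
R = -⅕ (R = (-6/10)/3 = (-6*⅒)/3 = (⅓)*(-⅗) = -⅕ ≈ -0.20000)
f(P, o) = -2 - P² - P*o (f(P, o) = 6 - ((P*P + P*o) + 8) = 6 - ((P² + P*o) + 8) = 6 - (8 + P² + P*o) = 6 + (-8 - P² - P*o) = -2 - P² - P*o)
Z(M, r) = -10 + M
(-99*Z(0, R))*f(1, 10) = (-99*(-10 + 0))*(-2 - 1*1² - 1*1*10) = (-99*(-10))*(-2 - 1*1 - 10) = 990*(-2 - 1 - 10) = 990*(-13) = -12870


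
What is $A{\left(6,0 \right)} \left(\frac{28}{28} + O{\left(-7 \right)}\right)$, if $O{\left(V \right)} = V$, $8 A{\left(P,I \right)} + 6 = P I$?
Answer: $\frac{9}{2} \approx 4.5$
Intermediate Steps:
$A{\left(P,I \right)} = - \frac{3}{4} + \frac{I P}{8}$ ($A{\left(P,I \right)} = - \frac{3}{4} + \frac{P I}{8} = - \frac{3}{4} + \frac{I P}{8}$)
$A{\left(6,0 \right)} \left(\frac{28}{28} + O{\left(-7 \right)}\right) = \left(- \frac{3}{4} + \frac{1}{8} \cdot 0 \cdot 6\right) \left(\frac{28}{28} - 7\right) = \left(- \frac{3}{4} + 0\right) \left(28 \cdot \frac{1}{28} - 7\right) = - \frac{3 \left(1 - 7\right)}{4} = \left(- \frac{3}{4}\right) \left(-6\right) = \frac{9}{2}$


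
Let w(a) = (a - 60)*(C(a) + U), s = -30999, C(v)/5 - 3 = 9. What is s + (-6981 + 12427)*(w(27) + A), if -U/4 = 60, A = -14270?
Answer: -45396179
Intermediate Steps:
U = -240 (U = -4*60 = -240)
C(v) = 60 (C(v) = 15 + 5*9 = 15 + 45 = 60)
w(a) = 10800 - 180*a (w(a) = (a - 60)*(60 - 240) = (-60 + a)*(-180) = 10800 - 180*a)
s + (-6981 + 12427)*(w(27) + A) = -30999 + (-6981 + 12427)*((10800 - 180*27) - 14270) = -30999 + 5446*((10800 - 4860) - 14270) = -30999 + 5446*(5940 - 14270) = -30999 + 5446*(-8330) = -30999 - 45365180 = -45396179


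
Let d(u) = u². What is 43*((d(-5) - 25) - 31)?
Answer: -1333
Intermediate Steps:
43*((d(-5) - 25) - 31) = 43*(((-5)² - 25) - 31) = 43*((25 - 25) - 31) = 43*(0 - 31) = 43*(-31) = -1333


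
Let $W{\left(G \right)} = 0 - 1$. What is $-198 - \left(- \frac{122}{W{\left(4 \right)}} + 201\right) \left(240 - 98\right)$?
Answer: $-46064$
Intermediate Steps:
$W{\left(G \right)} = -1$
$-198 - \left(- \frac{122}{W{\left(4 \right)}} + 201\right) \left(240 - 98\right) = -198 - \left(- \frac{122}{-1} + 201\right) \left(240 - 98\right) = -198 - \left(\left(-122\right) \left(-1\right) + 201\right) 142 = -198 - \left(122 + 201\right) 142 = -198 - 323 \cdot 142 = -198 - 45866 = -46064$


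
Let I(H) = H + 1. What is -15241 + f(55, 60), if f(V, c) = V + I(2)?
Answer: -15183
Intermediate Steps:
I(H) = 1 + H
f(V, c) = 3 + V (f(V, c) = V + (1 + 2) = V + 3 = 3 + V)
-15241 + f(55, 60) = -15241 + (3 + 55) = -15241 + 58 = -15183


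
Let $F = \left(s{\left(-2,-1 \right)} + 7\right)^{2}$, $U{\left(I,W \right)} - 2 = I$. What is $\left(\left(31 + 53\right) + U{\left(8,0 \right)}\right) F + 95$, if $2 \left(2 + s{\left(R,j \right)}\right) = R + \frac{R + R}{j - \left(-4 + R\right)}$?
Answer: $\frac{32831}{25} \approx 1313.2$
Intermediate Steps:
$U{\left(I,W \right)} = 2 + I$
$s{\left(R,j \right)} = -2 + \frac{R}{2} + \frac{R}{4 + j - R}$ ($s{\left(R,j \right)} = -2 + \frac{R + \frac{R + R}{j - \left(-4 + R\right)}}{2} = -2 + \frac{R + \frac{2 R}{4 + j - R}}{2} = -2 + \left(\frac{R}{2} + \frac{R}{4 + j - R}\right) = -2 + \frac{R}{2} + \frac{R}{4 + j - R}$)
$F = \frac{324}{25}$ ($F = \left(\frac{-16 - \left(-2\right)^{2} - -4 + 10 \left(-2\right) - -2}{2 \left(4 - 1 - -2\right)} + 7\right)^{2} = \left(\frac{-16 - 4 + 4 - 20 + 2}{2 \left(4 - 1 + 2\right)} + 7\right)^{2} = \left(\frac{-16 - 4 + 4 - 20 + 2}{2 \cdot 5} + 7\right)^{2} = \left(\frac{1}{2} \cdot \frac{1}{5} \left(-34\right) + 7\right)^{2} = \left(- \frac{17}{5} + 7\right)^{2} = \left(\frac{18}{5}\right)^{2} = \frac{324}{25} \approx 12.96$)
$\left(\left(31 + 53\right) + U{\left(8,0 \right)}\right) F + 95 = \left(\left(31 + 53\right) + \left(2 + 8\right)\right) \frac{324}{25} + 95 = \left(84 + 10\right) \frac{324}{25} + 95 = 94 \cdot \frac{324}{25} + 95 = \frac{30456}{25} + 95 = \frac{32831}{25}$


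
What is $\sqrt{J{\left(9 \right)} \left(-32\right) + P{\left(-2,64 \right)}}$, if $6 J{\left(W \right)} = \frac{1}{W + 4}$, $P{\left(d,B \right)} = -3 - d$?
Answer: $\frac{i \sqrt{2145}}{39} \approx 1.1875 i$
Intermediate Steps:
$J{\left(W \right)} = \frac{1}{6 \left(4 + W\right)}$ ($J{\left(W \right)} = \frac{1}{6 \left(W + 4\right)} = \frac{1}{6 \left(4 + W\right)}$)
$\sqrt{J{\left(9 \right)} \left(-32\right) + P{\left(-2,64 \right)}} = \sqrt{\frac{1}{6 \left(4 + 9\right)} \left(-32\right) - 1} = \sqrt{\frac{1}{6 \cdot 13} \left(-32\right) + \left(-3 + 2\right)} = \sqrt{\frac{1}{6} \cdot \frac{1}{13} \left(-32\right) - 1} = \sqrt{\frac{1}{78} \left(-32\right) - 1} = \sqrt{- \frac{16}{39} - 1} = \sqrt{- \frac{55}{39}} = \frac{i \sqrt{2145}}{39}$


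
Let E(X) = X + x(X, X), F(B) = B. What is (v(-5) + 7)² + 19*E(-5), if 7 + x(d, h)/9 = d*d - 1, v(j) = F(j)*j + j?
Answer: 3541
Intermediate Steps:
v(j) = j + j² (v(j) = j*j + j = j² + j = j + j²)
x(d, h) = -72 + 9*d² (x(d, h) = -63 + 9*(d*d - 1) = -63 + 9*(d² - 1) = -63 + 9*(-1 + d²) = -63 + (-9 + 9*d²) = -72 + 9*d²)
E(X) = -72 + X + 9*X² (E(X) = X + (-72 + 9*X²) = -72 + X + 9*X²)
(v(-5) + 7)² + 19*E(-5) = (-5*(1 - 5) + 7)² + 19*(-72 - 5 + 9*(-5)²) = (-5*(-4) + 7)² + 19*(-72 - 5 + 9*25) = (20 + 7)² + 19*(-72 - 5 + 225) = 27² + 19*148 = 729 + 2812 = 3541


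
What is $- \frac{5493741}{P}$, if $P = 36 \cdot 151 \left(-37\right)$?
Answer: $\frac{1831247}{67044} \approx 27.314$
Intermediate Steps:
$P = -201132$ ($P = 5436 \left(-37\right) = -201132$)
$- \frac{5493741}{P} = - \frac{5493741}{-201132} = \left(-5493741\right) \left(- \frac{1}{201132}\right) = \frac{1831247}{67044}$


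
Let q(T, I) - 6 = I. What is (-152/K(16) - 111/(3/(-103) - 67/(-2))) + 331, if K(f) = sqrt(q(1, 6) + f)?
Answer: 2259379/6895 - 76*sqrt(7)/7 ≈ 298.96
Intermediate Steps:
q(T, I) = 6 + I
K(f) = sqrt(12 + f) (K(f) = sqrt((6 + 6) + f) = sqrt(12 + f))
(-152/K(16) - 111/(3/(-103) - 67/(-2))) + 331 = (-152/sqrt(12 + 16) - 111/(3/(-103) - 67/(-2))) + 331 = (-152*sqrt(7)/14 - 111/(3*(-1/103) - 67*(-1/2))) + 331 = (-152*sqrt(7)/14 - 111/(-3/103 + 67/2)) + 331 = (-76*sqrt(7)/7 - 111/6895/206) + 331 = (-76*sqrt(7)/7 - 111*206/6895) + 331 = (-76*sqrt(7)/7 - 22866/6895) + 331 = (-22866/6895 - 76*sqrt(7)/7) + 331 = 2259379/6895 - 76*sqrt(7)/7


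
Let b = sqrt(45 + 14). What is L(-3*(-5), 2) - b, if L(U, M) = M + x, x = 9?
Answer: 11 - sqrt(59) ≈ 3.3189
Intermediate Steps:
b = sqrt(59) ≈ 7.6811
L(U, M) = 9 + M (L(U, M) = M + 9 = 9 + M)
L(-3*(-5), 2) - b = (9 + 2) - sqrt(59) = 11 - sqrt(59)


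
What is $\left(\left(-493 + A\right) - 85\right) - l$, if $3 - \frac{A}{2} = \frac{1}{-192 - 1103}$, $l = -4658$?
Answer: $\frac{5291372}{1295} \approx 4086.0$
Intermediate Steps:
$A = \frac{7772}{1295}$ ($A = 6 - \frac{2}{-192 - 1103} = 6 - \frac{2}{-1295} = 6 - - \frac{2}{1295} = 6 + \frac{2}{1295} = \frac{7772}{1295} \approx 6.0015$)
$\left(\left(-493 + A\right) - 85\right) - l = \left(\left(-493 + \frac{7772}{1295}\right) - 85\right) - -4658 = \left(- \frac{630663}{1295} - 85\right) + 4658 = - \frac{740738}{1295} + 4658 = \frac{5291372}{1295}$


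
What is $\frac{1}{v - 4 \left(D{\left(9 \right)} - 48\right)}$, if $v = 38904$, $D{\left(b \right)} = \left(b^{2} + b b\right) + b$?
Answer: $\frac{1}{38412} \approx 2.6034 \cdot 10^{-5}$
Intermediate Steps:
$D{\left(b \right)} = b + 2 b^{2}$ ($D{\left(b \right)} = \left(b^{2} + b^{2}\right) + b = 2 b^{2} + b = b + 2 b^{2}$)
$\frac{1}{v - 4 \left(D{\left(9 \right)} - 48\right)} = \frac{1}{38904 - 4 \left(9 \left(1 + 2 \cdot 9\right) - 48\right)} = \frac{1}{38904 - 4 \left(9 \left(1 + 18\right) - 48\right)} = \frac{1}{38904 - 4 \left(9 \cdot 19 - 48\right)} = \frac{1}{38904 - 4 \left(171 - 48\right)} = \frac{1}{38904 - 492} = \frac{1}{38412}$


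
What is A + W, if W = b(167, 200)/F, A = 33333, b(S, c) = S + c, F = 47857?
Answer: 1595217748/47857 ≈ 33333.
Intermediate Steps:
W = 367/47857 (W = (167 + 200)/47857 = 367*(1/47857) = 367/47857 ≈ 0.0076687)
A + W = 33333 + 367/47857 = 1595217748/47857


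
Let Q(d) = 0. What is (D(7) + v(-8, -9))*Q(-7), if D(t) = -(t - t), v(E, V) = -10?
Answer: 0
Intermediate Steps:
D(t) = 0 (D(t) = -1*0 = 0)
(D(7) + v(-8, -9))*Q(-7) = (0 - 10)*0 = -10*0 = 0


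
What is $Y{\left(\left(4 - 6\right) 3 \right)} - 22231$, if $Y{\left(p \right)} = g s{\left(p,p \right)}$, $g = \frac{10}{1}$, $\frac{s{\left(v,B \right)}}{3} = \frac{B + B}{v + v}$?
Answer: $-22201$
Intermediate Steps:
$s{\left(v,B \right)} = \frac{3 B}{v}$ ($s{\left(v,B \right)} = 3 \frac{B + B}{v + v} = 3 \frac{2 B}{2 v} = 3 \cdot 2 B \frac{1}{2 v} = 3 \frac{B}{v} = \frac{3 B}{v}$)
$g = 10$ ($g = 10 \cdot 1 = 10$)
$Y{\left(p \right)} = 30$ ($Y{\left(p \right)} = 10 \frac{3 p}{p} = 10 \cdot 3 = 30$)
$Y{\left(\left(4 - 6\right) 3 \right)} - 22231 = 30 - 22231 = -22201$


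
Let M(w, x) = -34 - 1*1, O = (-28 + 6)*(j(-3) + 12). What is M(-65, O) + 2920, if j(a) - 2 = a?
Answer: 2885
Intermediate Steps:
j(a) = 2 + a
O = -242 (O = (-28 + 6)*((2 - 3) + 12) = -22*(-1 + 12) = -22*11 = -242)
M(w, x) = -35 (M(w, x) = -34 - 1 = -35)
M(-65, O) + 2920 = -35 + 2920 = 2885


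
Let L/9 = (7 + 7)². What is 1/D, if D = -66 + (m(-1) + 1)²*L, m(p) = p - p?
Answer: 1/1698 ≈ 0.00058893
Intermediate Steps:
m(p) = 0
L = 1764 (L = 9*(7 + 7)² = 9*14² = 9*196 = 1764)
D = 1698 (D = -66 + (0 + 1)²*1764 = -66 + 1²*1764 = -66 + 1*1764 = -66 + 1764 = 1698)
1/D = 1/1698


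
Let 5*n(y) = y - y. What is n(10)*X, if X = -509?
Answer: 0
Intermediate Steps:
n(y) = 0 (n(y) = (y - y)/5 = (1/5)*0 = 0)
n(10)*X = 0*(-509) = 0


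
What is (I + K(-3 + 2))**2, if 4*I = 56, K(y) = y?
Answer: 169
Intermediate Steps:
I = 14 (I = (1/4)*56 = 14)
(I + K(-3 + 2))**2 = (14 + (-3 + 2))**2 = (14 - 1)**2 = 13**2 = 169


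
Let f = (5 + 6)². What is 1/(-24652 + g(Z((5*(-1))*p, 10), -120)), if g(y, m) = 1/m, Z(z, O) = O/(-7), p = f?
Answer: -120/2958241 ≈ -4.0565e-5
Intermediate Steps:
f = 121 (f = 11² = 121)
p = 121
Z(z, O) = -O/7 (Z(z, O) = O*(-⅐) = -O/7)
1/(-24652 + g(Z((5*(-1))*p, 10), -120)) = 1/(-24652 + 1/(-120)) = 1/(-24652 - 1/120) = 1/(-2958241/120) = -120/2958241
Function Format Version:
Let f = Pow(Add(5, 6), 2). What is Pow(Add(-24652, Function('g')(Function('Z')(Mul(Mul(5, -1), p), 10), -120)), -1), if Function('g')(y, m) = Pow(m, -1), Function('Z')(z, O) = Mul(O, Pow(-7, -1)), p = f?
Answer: Rational(-120, 2958241) ≈ -4.0565e-5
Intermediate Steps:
f = 121 (f = Pow(11, 2) = 121)
p = 121
Function('Z')(z, O) = Mul(Rational(-1, 7), O) (Function('Z')(z, O) = Mul(O, Rational(-1, 7)) = Mul(Rational(-1, 7), O))
Pow(Add(-24652, Function('g')(Function('Z')(Mul(Mul(5, -1), p), 10), -120)), -1) = Pow(Add(-24652, Pow(-120, -1)), -1) = Pow(Add(-24652, Rational(-1, 120)), -1) = Pow(Rational(-2958241, 120), -1) = Rational(-120, 2958241)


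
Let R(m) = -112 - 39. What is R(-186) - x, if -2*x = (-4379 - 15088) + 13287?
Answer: -3241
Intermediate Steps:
R(m) = -151
x = 3090 (x = -((-4379 - 15088) + 13287)/2 = -(-19467 + 13287)/2 = -½*(-6180) = 3090)
R(-186) - x = -151 - 1*3090 = -151 - 3090 = -3241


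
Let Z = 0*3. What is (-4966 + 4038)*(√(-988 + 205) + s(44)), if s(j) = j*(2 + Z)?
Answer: -81664 - 2784*I*√87 ≈ -81664.0 - 25967.0*I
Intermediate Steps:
Z = 0
s(j) = 2*j (s(j) = j*(2 + 0) = j*2 = 2*j)
(-4966 + 4038)*(√(-988 + 205) + s(44)) = (-4966 + 4038)*(√(-988 + 205) + 2*44) = -928*(√(-783) + 88) = -928*(3*I*√87 + 88) = -928*(88 + 3*I*√87) = -81664 - 2784*I*√87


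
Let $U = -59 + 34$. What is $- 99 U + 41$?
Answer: $2516$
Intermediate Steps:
$U = -25$
$- 99 U + 41 = \left(-99\right) \left(-25\right) + 41 = 2475 + 41 = 2516$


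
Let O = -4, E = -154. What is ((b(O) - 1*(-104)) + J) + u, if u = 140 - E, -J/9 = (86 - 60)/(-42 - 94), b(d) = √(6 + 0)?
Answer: 27181/68 + √6 ≈ 402.17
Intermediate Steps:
b(d) = √6
J = 117/68 (J = -9*(86 - 60)/(-42 - 94) = -234/(-136) = -234*(-1)/136 = -9*(-13/68) = 117/68 ≈ 1.7206)
u = 294 (u = 140 - 1*(-154) = 140 + 154 = 294)
((b(O) - 1*(-104)) + J) + u = ((√6 - 1*(-104)) + 117/68) + 294 = ((√6 + 104) + 117/68) + 294 = ((104 + √6) + 117/68) + 294 = (7189/68 + √6) + 294 = 27181/68 + √6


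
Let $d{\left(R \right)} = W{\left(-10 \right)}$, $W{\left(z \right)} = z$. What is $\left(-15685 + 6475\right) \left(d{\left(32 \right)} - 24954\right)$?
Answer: $229918440$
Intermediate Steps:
$d{\left(R \right)} = -10$
$\left(-15685 + 6475\right) \left(d{\left(32 \right)} - 24954\right) = \left(-15685 + 6475\right) \left(-10 - 24954\right) = \left(-9210\right) \left(-24964\right) = 229918440$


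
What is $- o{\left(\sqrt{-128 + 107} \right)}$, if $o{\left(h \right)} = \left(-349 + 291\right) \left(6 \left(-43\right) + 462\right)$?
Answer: $11832$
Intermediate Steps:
$o{\left(h \right)} = -11832$ ($o{\left(h \right)} = - 58 \left(-258 + 462\right) = \left(-58\right) 204 = -11832$)
$- o{\left(\sqrt{-128 + 107} \right)} = \left(-1\right) \left(-11832\right) = 11832$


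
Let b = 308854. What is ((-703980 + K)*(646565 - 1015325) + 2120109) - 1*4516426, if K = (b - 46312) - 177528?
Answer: 228247505843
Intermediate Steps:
K = 85014 (K = (308854 - 46312) - 177528 = 262542 - 177528 = 85014)
((-703980 + K)*(646565 - 1015325) + 2120109) - 1*4516426 = ((-703980 + 85014)*(646565 - 1015325) + 2120109) - 1*4516426 = (-618966*(-368760) + 2120109) - 4516426 = (228249902160 + 2120109) - 4516426 = 228252022269 - 4516426 = 228247505843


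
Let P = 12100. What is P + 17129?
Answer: 29229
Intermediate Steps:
P + 17129 = 12100 + 17129 = 29229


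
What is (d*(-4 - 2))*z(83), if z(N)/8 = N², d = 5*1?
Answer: -1653360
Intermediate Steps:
d = 5
z(N) = 8*N²
(d*(-4 - 2))*z(83) = (5*(-4 - 2))*(8*83²) = (5*(-6))*(8*6889) = -30*55112 = -1653360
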